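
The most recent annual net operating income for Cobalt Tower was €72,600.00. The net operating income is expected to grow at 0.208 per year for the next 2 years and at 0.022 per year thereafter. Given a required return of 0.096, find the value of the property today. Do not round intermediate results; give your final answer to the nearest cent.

D_1 = 87700.80000
D_2 = 105942.56640
Terminal value at year 2: TV = D_2×(1+g_2)/(r−g_2) = 108273.30286/0.074 = 1463152.74136
P_0 = D_1/(1+r)^1 + D_2/(1+r)^2 + TV/(1+r)^2
    = 80018.97810 + 88196.09995 + 1218059.65069 = 1386274.72874

€1386274.73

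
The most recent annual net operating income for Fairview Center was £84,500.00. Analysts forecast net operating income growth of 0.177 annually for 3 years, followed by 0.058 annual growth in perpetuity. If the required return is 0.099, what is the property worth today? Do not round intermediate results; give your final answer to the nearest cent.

D_1 = 99456.50000
D_2 = 117060.30050
D_3 = 137779.97369
Terminal value at year 3: TV = D_3×(1+g_2)/(r−g_2) = 145771.21216/0.041 = 3555395.41860
P_0 = D_1/(1+r)^1 + D_2/(1+r)^2 + D_3/(1+r)^3 + TV/(1+r)^3
    = 90497.27025 + 96920.18843 + 103798.96431 + 2678519.61560 = 2969736.03858

£2969736.04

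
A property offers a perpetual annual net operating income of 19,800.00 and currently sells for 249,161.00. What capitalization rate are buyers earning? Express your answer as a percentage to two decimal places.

7.95%

P = C/r ⇒ r = C/P = 19,800.00/249,161.00 = 0.079467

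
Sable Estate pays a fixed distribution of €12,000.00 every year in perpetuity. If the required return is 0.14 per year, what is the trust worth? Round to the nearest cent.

Level perpetuity: PV = C / r = €12,000.00 / 0.14 = €85,714.29

€85714.29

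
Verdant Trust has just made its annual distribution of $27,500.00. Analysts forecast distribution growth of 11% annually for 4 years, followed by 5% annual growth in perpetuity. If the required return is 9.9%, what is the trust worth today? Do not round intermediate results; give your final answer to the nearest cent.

$726015.37

D_1 = 30525.00000
D_2 = 33882.75000
D_3 = 37609.85250
D_4 = 41746.93628
Terminal value at year 4: TV = D_4×(1+g_2)/(r−g_2) = 43834.28309/0.049 = 894577.20589
P_0 = D_1/(1+r)^1 + D_2/(1+r)^2 + D_3/(1+r)^3 + D_4/(1+r)^4 + TV/(1+r)^4
    = 27775.25023 + 28053.25546 + 28334.04328 + 28617.64153 + 613235.17559 = 726015.36608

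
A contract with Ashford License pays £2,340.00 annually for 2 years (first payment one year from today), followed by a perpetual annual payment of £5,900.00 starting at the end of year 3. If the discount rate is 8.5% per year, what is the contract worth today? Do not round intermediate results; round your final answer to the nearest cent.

PV of 2-year annuity: £2,340.00 × [1 − (1+0.085)^−2] / 0.085 = 4144.40740
Perpetuity value at year 2: £5,900.00 / 0.085 = 69411.76471
PV of perpetuity: 69411.76471 / (1+0.085)^2 = 58962.19050
Total PV = 4144.40740 + 58962.19050 = 63106.59789

£63106.60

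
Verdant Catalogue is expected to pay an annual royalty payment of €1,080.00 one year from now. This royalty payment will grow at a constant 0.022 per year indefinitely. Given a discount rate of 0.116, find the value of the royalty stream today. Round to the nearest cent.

€11489.36

Growing perpetuity: P = D₁ / (r − g) = €1,080.0000 / (0.116 − 0.022) = €11,489.36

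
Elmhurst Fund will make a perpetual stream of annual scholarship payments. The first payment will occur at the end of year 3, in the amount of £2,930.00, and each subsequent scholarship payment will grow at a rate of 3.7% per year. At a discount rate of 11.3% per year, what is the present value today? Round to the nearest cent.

Value at end of year 2: C₁ / (r − g) = £2,930.00 / (0.113 − 0.037) = £38,552.6316
Discount to today: PV = £38,552.6316 / (1 + 0.113)^2 = £38,552.6316 / 1.238769 = £31,121.73

£31121.73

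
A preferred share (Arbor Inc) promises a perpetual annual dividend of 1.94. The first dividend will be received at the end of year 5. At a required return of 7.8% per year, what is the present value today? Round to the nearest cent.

18.42

Value at end of year 4: C / r = 1.94 / 0.078 = 24.8718
Discount to today: PV = 24.8718 / (1 + 0.078)^4 = 24.8718 / 1.350439 = 18.42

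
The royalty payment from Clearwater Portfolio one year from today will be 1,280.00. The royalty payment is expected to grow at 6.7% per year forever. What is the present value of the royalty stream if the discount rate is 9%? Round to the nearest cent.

55652.17

Growing perpetuity: P = D₁ / (r − g) = 1,280.0000 / (0.09 − 0.067) = 55,652.17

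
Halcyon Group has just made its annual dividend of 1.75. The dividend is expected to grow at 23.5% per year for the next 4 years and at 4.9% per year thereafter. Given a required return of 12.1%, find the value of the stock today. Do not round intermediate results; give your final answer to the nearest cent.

D_1 = 2.16125
D_2 = 2.66914
D_3 = 3.29639
D_4 = 4.07104
Terminal value at year 4: TV = D_4×(1+g_2)/(r−g_2) = 4.27053/0.072 = 59.31286
P_0 = D_1/(1+r)^1 + D_2/(1+r)^2 + D_3/(1+r)^3 + D_4/(1+r)^4 + TV/(1+r)^4
    = 1.92797 + 2.12403 + 2.34003 + 2.57800 + 37.56007 = 46.53011

46.53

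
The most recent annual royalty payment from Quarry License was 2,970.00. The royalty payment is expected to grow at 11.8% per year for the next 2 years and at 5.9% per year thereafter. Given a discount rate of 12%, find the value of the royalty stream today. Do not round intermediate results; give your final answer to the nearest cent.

57301.26

D_1 = 3320.46000
D_2 = 3712.27428
Terminal value at year 2: TV = D_2×(1+g_2)/(r−g_2) = 3931.29846/0.061 = 64447.51578
P_0 = D_1/(1+r)^1 + D_2/(1+r)^2 + TV/(1+r)^2
    = 2964.69643 + 2959.40233 + 51377.16500 = 57301.26376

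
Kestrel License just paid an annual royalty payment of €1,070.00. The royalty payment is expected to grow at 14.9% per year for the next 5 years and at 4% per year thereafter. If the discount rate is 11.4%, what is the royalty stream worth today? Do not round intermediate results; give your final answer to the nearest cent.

€23429.22

D_1 = 1229.43000
D_2 = 1412.61507
D_3 = 1623.09472
D_4 = 1864.93583
D_5 = 2142.81127
Terminal value at year 5: TV = D_5×(1+g_2)/(r−g_2) = 2228.52372/0.074 = 30115.18537
P_0 = D_1/(1+r)^1 + D_2/(1+r)^2 + D_3/(1+r)^3 + D_4/(1+r)^4 + D_5/(1+r)^5 + TV/(1+r)^5
    = 1103.61759 + 1138.29140 + 1174.05459 + 1210.94141 + 1248.98714 + 17553.33279 = 23429.22491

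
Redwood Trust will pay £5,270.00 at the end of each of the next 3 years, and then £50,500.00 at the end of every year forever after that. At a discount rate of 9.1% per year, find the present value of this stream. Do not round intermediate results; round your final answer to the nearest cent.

£440658.34

PV of 3-year annuity: £5,270.00 × [1 − (1+0.091)^−3] / 0.091 = 13316.18399
Perpetuity value at year 3: £50,500.00 / 0.091 = 554945.05495
PV of perpetuity: 554945.05495 / (1+0.091)^3 = 427342.15332
Total PV = 13316.18399 + 427342.15332 = 440658.33731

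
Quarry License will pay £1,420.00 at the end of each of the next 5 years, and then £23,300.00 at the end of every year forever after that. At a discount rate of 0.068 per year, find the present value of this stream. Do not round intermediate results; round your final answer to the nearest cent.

PV of 5-year annuity: £1,420.00 × [1 − (1+0.068)^−5] / 0.068 = 5853.59228
Perpetuity value at year 5: £23,300.00 / 0.068 = 342647.05882
PV of perpetuity: 342647.05882 / (1+0.068)^5 = 246598.67846
Total PV = 5853.59228 + 246598.67846 = 252452.27074

£252452.27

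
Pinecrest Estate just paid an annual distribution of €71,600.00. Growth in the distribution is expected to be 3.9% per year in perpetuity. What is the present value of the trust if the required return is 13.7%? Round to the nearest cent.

D₁ = D₀ × (1 + g) = €71,600.00 × 1.039 = €74,392.4000
Growing perpetuity: P = D₁ / (r − g) = €74,392.4000 / (0.137 − 0.039) = €759,106.12

€759106.12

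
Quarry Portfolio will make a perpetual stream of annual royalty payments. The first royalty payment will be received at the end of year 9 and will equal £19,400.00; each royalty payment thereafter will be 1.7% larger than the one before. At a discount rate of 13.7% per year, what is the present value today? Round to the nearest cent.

Value at end of year 8: C₁ / (r − g) = £19,400.00 / (0.137 − 0.017) = £161,666.6667
Discount to today: PV = £161,666.6667 / (1 + 0.137)^8 = £161,666.6667 / 2.793082 = £57,881.10

£57881.10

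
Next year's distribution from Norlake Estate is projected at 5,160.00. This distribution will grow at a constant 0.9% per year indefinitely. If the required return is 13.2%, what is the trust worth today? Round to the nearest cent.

Growing perpetuity: P = D₁ / (r − g) = 5,160.0000 / (0.132 − 0.009) = 41,951.22

41951.22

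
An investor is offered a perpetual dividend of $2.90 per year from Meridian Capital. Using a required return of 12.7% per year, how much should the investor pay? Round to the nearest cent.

Level perpetuity: PV = C / r = $2.90 / 0.127 = $22.83

$22.83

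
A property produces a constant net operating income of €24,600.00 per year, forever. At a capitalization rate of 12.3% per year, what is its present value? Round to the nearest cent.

Level perpetuity: PV = C / r = €24,600.00 / 0.123 = €200,000.00

€200000.00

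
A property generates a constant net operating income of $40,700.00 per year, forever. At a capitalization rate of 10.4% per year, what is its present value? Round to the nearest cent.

Level perpetuity: PV = C / r = $40,700.00 / 0.104 = $391,346.15

$391346.15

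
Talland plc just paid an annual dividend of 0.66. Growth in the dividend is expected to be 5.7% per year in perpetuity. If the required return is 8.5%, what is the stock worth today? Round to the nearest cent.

24.92

D₁ = D₀ × (1 + g) = 0.66 × 1.057 = 0.6976
Growing perpetuity: P = D₁ / (r − g) = 0.6976 / (0.085 − 0.057) = 24.92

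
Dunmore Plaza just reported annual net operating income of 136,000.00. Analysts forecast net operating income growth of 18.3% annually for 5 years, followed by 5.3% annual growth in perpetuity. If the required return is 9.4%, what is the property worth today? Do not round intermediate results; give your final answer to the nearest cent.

D_1 = 160888.00000
D_2 = 190330.50400
D_3 = 225160.98623
D_4 = 266365.44671
D_5 = 315110.32346
Terminal value at year 5: TV = D_5×(1+g_2)/(r−g_2) = 331811.17060/0.041 = 8092955.38059
P_0 = D_1/(1+r)^1 + D_2/(1+r)^2 + D_3/(1+r)^3 + D_4/(1+r)^4 + D_5/(1+r)^5 + TV/(1+r)^5
    = 147063.98537 + 159028.05731 + 171965.44040 + 185955.31627 + 201083.30817 + 5164407.89042 = 6029503.99795

6029504.00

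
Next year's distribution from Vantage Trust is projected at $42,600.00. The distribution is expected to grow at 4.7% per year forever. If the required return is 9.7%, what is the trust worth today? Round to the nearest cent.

$852000.00

Growing perpetuity: P = D₁ / (r − g) = $42,600.0000 / (0.097 − 0.047) = $852,000.00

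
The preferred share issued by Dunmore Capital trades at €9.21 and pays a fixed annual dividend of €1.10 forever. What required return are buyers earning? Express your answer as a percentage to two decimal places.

11.94%

P = C/r ⇒ r = C/P = €1.10/€9.21 = 0.119435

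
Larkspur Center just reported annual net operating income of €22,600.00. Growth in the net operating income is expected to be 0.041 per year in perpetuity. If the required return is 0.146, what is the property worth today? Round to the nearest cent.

€224062.86

D₁ = D₀ × (1 + g) = €22,600.00 × 1.041 = €23,526.6000
Growing perpetuity: P = D₁ / (r − g) = €23,526.6000 / (0.146 − 0.041) = €224,062.86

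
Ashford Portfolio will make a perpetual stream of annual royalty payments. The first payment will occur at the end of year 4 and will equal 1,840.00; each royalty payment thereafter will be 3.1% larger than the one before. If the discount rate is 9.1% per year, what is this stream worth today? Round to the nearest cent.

Value at end of year 3: C₁ / (r − g) = 1,840.00 / (0.091 − 0.031) = 30,666.6667
Discount to today: PV = 30,666.6667 / (1 + 0.091)^3 = 30,666.6667 / 1.298597 = 23,615.24

23615.24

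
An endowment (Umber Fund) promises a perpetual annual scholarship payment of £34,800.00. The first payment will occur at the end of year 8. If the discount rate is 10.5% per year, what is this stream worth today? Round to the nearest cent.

Value at end of year 7: C / r = £34,800.00 / 0.105 = £331,428.5714
Discount to today: PV = £331,428.5714 / (1 + 0.105)^7 = £331,428.5714 / 2.011574 = £164,760.84

£164760.84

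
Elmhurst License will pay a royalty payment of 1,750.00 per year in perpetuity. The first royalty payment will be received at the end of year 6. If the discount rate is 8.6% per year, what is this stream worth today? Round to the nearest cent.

13470.71

Value at end of year 5: C / r = 1,750.00 / 0.086 = 20,348.8372
Discount to today: PV = 20,348.8372 / (1 + 0.086)^5 = 20,348.8372 / 1.510599 = 13,470.71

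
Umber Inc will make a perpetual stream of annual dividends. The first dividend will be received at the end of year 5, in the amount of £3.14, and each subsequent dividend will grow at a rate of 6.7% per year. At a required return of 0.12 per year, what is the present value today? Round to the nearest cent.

£37.65

Value at end of year 4: C₁ / (r − g) = £3.14 / (0.12 − 0.067) = £59.2453
Discount to today: PV = £59.2453 / (1 + 0.12)^4 = £59.2453 / 1.573519 = £37.65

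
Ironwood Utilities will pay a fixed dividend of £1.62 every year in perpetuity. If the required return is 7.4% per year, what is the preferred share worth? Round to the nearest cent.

Level perpetuity: PV = C / r = £1.62 / 0.074 = £21.89

£21.89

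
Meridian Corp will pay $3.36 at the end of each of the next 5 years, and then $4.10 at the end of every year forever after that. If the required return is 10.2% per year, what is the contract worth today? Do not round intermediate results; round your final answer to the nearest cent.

PV of 5-year annuity: $3.36 × [1 − (1+0.102)^−5] / 0.102 = 12.67223
Perpetuity value at year 5: $4.10 / 0.102 = 40.19608
PV of perpetuity: 40.19608 / (1+0.102)^5 = 24.73294
Total PV = 12.67223 + 24.73294 = 37.40517

$37.41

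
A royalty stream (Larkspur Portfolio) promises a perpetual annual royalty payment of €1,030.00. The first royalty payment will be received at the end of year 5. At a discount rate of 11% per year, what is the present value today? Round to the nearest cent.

Value at end of year 4: C / r = €1,030.00 / 0.11 = €9,363.6364
Discount to today: PV = €9,363.6364 / (1 + 0.11)^4 = €9,363.6364 / 1.518070 = €6,168.12

€6168.12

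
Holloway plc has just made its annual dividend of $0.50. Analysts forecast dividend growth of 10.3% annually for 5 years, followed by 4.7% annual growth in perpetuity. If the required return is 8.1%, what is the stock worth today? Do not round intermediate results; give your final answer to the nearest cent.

D_1 = 0.55150
D_2 = 0.60830
D_3 = 0.67096
D_4 = 0.74007
D_5 = 0.81630
Terminal value at year 5: TV = D_5×(1+g_2)/(r−g_2) = 0.85466/0.034 = 25.13711
P_0 = D_1/(1+r)^1 + D_2/(1+r)^2 + D_3/(1+r)^3 + D_4/(1+r)^4 + D_5/(1+r)^5 + TV/(1+r)^5
    = 0.51018 + 0.52056 + 0.53115 + 0.54196 + 0.55299 + 17.02891 = 19.68575

$19.69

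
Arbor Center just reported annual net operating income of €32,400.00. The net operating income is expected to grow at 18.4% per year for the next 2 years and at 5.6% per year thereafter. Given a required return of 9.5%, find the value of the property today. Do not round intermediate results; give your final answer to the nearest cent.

D_1 = 38361.60000
D_2 = 45420.13440
Terminal value at year 2: TV = D_2×(1+g_2)/(r−g_2) = 47963.66193/0.039 = 1229837.48529
P_0 = D_1/(1+r)^1 + D_2/(1+r)^2 + TV/(1+r)^2
    = 35033.42466 + 37880.89022 + 1025697.95066 = 1098612.26554

€1098612.27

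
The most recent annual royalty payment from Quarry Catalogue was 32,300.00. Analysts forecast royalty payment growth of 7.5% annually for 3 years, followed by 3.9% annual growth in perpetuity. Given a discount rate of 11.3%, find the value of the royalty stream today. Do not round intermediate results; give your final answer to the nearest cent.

D_1 = 34722.50000
D_2 = 37326.68750
D_3 = 40126.18906
Terminal value at year 3: TV = D_3×(1+g_2)/(r−g_2) = 41691.11044/0.074 = 563393.38427
P_0 = D_1/(1+r)^1 + D_2/(1+r)^2 + D_3/(1+r)^3 + TV/(1+r)^3
    = 31197.21473 + 30132.08072 + 29103.31246 + 408626.23852 = 499058.84644

499058.85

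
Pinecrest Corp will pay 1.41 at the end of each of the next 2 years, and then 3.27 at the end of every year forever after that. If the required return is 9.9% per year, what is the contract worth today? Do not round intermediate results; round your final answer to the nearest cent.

29.80

PV of 2-year annuity: 1.41 × [1 − (1+0.099)^−2] / 0.099 = 2.45040
Perpetuity value at year 2: 3.27 / 0.099 = 33.03030
PV of perpetuity: 33.03030 / (1+0.099)^2 = 27.34747
Total PV = 2.45040 + 27.34747 = 29.79787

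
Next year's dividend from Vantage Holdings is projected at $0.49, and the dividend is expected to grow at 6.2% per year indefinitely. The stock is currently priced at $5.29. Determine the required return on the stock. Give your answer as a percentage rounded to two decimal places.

P = D₁/(r − g) ⇒ r = D₁/P + g = $0.4900/$5.29 + 0.062 = 0.092628 + 0.062 = 0.154628

15.46%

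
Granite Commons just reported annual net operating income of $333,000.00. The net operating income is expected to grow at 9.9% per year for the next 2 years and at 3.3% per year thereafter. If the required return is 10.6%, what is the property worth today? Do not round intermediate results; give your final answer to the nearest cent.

D_1 = 365967.00000
D_2 = 402197.73300
Terminal value at year 2: TV = D_2×(1+g_2)/(r−g_2) = 415470.25819/0.073 = 5691373.39985
P_0 = D_1/(1+r)^1 + D_2/(1+r)^2 + TV/(1+r)^2
    = 330892.40506 + 328798.14934 + 4652719.01730 = 5312409.57170

$5312409.57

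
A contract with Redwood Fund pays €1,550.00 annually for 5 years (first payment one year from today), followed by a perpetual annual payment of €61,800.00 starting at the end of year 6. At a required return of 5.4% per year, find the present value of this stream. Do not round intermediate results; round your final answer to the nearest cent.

PV of 5-year annuity: €1,550.00 × [1 − (1+0.054)^−5] / 0.054 = 6637.13107
Perpetuity value at year 5: €61,800.00 / 0.054 = 1144444.44444
PV of perpetuity: 1144444.44444 / (1+0.054)^5 = 879815.60548
Total PV = 6637.13107 + 879815.60548 = 886452.73655

€886452.74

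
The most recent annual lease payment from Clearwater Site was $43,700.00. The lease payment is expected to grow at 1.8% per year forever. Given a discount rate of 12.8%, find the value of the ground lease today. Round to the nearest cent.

$404423.64

D₁ = D₀ × (1 + g) = $43,700.00 × 1.018 = $44,486.6000
Growing perpetuity: P = D₁ / (r − g) = $44,486.6000 / (0.128 − 0.018) = $404,423.64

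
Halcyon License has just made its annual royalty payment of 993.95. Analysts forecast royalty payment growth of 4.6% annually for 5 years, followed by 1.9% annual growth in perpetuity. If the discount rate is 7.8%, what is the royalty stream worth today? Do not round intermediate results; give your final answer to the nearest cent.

D_1 = 1039.67170
D_2 = 1087.49660
D_3 = 1137.52144
D_4 = 1189.84743
D_5 = 1244.58041
Terminal value at year 5: TV = D_5×(1+g_2)/(r−g_2) = 1268.22744/0.059 = 21495.38030
P_0 = D_1/(1+r)^1 + D_2/(1+r)^2 + D_3/(1+r)^3 + D_4/(1+r)^4 + D_5/(1+r)^5 + TV/(1+r)^5
    = 964.44499 + 935.81583 + 908.03651 + 881.08180 + 854.92724 + 14765.60781 = 19309.91418

19309.91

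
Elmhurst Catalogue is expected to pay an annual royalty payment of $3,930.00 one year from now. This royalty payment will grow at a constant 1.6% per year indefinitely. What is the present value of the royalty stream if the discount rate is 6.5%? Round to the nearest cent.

Growing perpetuity: P = D₁ / (r − g) = $3,930.0000 / (0.065 − 0.016) = $80,204.08

$80204.08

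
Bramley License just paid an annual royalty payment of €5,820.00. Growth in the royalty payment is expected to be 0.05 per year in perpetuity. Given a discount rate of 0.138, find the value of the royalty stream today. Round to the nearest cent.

D₁ = D₀ × (1 + g) = €5,820.00 × 1.05 = €6,111.0000
Growing perpetuity: P = D₁ / (r − g) = €6,111.0000 / (0.138 − 0.05) = €69,443.18

€69443.18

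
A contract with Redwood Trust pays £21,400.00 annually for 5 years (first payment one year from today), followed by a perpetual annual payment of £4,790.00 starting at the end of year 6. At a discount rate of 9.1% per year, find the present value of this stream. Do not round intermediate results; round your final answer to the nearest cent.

£117077.18

PV of 5-year annuity: £21,400.00 × [1 − (1+0.091)^−5] / 0.091 = 83023.00785
Perpetuity value at year 5: £4,790.00 / 0.091 = 52637.36264
PV of perpetuity: 52637.36264 / (1+0.091)^5 = 34054.17537
Total PV = 83023.00785 + 34054.17537 = 117077.18322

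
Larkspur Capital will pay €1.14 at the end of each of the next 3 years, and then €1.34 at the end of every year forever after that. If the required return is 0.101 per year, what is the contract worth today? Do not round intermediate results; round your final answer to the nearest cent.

€12.77

PV of 3-year annuity: €1.14 × [1 − (1+0.101)^−3] / 0.101 = 2.83003
Perpetuity value at year 3: €1.34 / 0.101 = 13.26733
PV of perpetuity: 13.26733 / (1+0.101)^3 = 9.94080
Total PV = 2.83003 + 9.94080 = 12.77083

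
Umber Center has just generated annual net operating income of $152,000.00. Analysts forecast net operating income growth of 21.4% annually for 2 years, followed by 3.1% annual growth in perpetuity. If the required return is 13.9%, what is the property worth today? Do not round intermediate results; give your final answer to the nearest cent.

$1983107.47

D_1 = 184528.00000
D_2 = 224016.99200
Terminal value at year 2: TV = D_2×(1+g_2)/(r−g_2) = 230961.51875/0.108 = 2138532.58104
P_0 = D_1/(1+r)^1 + D_2/(1+r)^2 + TV/(1+r)^2
    = 162008.77963 + 172676.60972 + 1648422.07984 = 1983107.46919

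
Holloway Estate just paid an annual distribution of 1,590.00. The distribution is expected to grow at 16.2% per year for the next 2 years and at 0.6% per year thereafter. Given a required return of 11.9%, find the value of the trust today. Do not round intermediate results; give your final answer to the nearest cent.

D_1 = 1847.58000
D_2 = 2146.88796
Terminal value at year 2: TV = D_2×(1+g_2)/(r−g_2) = 2159.76929/0.113 = 19113.00255
P_0 = D_1/(1+r)^1 + D_2/(1+r)^2 + TV/(1+r)^2
    = 1651.09920 + 1714.54626 + 15264.01361 = 18629.65907

18629.66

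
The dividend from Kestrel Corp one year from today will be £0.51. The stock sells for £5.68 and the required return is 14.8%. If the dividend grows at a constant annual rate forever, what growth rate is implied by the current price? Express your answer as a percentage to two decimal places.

P = D₁/(r−g) ⇒ g = r − D₁/P = 0.148 − £0.51/£5.68 = 0.058211

5.82%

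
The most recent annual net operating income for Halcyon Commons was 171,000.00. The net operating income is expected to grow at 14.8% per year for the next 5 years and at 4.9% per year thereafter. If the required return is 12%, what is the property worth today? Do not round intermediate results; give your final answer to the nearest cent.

3779765.99

D_1 = 196308.00000
D_2 = 225361.58400
D_3 = 258715.09843
D_4 = 297004.93300
D_5 = 340961.66308
Terminal value at year 5: TV = D_5×(1+g_2)/(r−g_2) = 357668.78458/0.071 = 5037588.51514
P_0 = D_1/(1+r)^1 + D_2/(1+r)^2 + D_3/(1+r)^3 + D_4/(1+r)^4 + D_5/(1+r)^5 + TV/(1+r)^5
    = 175275.00000 + 179656.87500 + 184148.29688 + 188752.00430 + 193470.80440 + 2858463.01155 = 3779765.99213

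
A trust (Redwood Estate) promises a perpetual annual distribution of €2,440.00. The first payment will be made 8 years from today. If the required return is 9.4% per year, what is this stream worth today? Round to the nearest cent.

€13840.15

Value at end of year 7: C / r = €2,440.00 / 0.094 = €25,957.4468
Discount to today: PV = €25,957.4468 / (1 + 0.094)^7 = €25,957.4468 / 1.875518 = €13,840.15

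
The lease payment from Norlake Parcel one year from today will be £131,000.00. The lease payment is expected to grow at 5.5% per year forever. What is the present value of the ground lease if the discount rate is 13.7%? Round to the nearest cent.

£1597560.98

Growing perpetuity: P = D₁ / (r − g) = £131,000.0000 / (0.137 − 0.055) = £1,597,560.98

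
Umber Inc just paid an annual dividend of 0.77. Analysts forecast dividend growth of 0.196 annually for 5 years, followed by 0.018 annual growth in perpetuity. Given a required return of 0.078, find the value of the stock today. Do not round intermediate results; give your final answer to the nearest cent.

27.28

D_1 = 0.92092
D_2 = 1.10142
D_3 = 1.31730
D_4 = 1.57549
D_5 = 1.88429
Terminal value at year 5: TV = D_5×(1+g_2)/(r−g_2) = 1.91820/0.06 = 31.97004
P_0 = D_1/(1+r)^1 + D_2/(1+r)^2 + D_3/(1+r)^3 + D_4/(1+r)^4 + D_5/(1+r)^5 + TV/(1+r)^5
    = 0.85429 + 0.94780 + 1.05155 + 1.16665 + 1.29435 + 21.96086 = 27.27549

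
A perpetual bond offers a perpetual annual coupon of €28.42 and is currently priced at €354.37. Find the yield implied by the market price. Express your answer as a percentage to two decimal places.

P = C/r ⇒ r = C/P = €28.42/€354.37 = 0.080199

8.02%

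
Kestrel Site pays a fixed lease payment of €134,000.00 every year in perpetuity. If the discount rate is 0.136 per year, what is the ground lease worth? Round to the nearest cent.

Level perpetuity: PV = C / r = €134,000.00 / 0.136 = €985,294.12

€985294.12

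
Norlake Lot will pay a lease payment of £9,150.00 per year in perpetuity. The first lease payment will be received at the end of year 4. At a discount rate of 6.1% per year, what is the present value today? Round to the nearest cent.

£125587.12

Value at end of year 3: C / r = £9,150.00 / 0.061 = £150,000.0000
Discount to today: PV = £150,000.0000 / (1 + 0.061)^3 = £150,000.0000 / 1.194390 = £125,587.12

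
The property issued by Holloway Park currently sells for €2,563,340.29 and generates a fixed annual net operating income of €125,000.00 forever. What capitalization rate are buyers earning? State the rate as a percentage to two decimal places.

4.88%

P = C/r ⇒ r = C/P = €125,000.00/€2,563,340.29 = 0.048764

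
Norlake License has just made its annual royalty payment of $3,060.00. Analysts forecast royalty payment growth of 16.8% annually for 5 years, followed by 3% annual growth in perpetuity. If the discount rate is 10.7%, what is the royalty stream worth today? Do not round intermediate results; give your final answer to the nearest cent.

D_1 = 3574.08000
D_2 = 4174.52544
D_3 = 4875.84571
D_4 = 5694.98779
D_5 = 6651.74574
Terminal value at year 5: TV = D_5×(1+g_2)/(r−g_2) = 6851.29812/0.077 = 88977.89760
P_0 = D_1/(1+r)^1 + D_2/(1+r)^2 + D_3/(1+r)^3 + D_4/(1+r)^4 + D_5/(1+r)^5 + TV/(1+r)^5
    = 3228.61789 + 3406.52727 + 3594.24016 + 3792.29675 + 4001.26703 + 53523.44214 = 71546.39124

$71546.39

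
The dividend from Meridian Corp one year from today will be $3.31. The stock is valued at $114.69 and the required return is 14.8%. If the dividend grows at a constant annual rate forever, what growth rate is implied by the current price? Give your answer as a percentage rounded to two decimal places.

11.91%

P = D₁/(r−g) ⇒ g = r − D₁/P = 0.148 − $3.31/$114.69 = 0.119140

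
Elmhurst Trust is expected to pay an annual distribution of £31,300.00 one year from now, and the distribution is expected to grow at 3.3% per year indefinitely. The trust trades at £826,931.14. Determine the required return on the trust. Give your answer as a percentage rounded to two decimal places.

7.09%

P = D₁/(r − g) ⇒ r = D₁/P + g = £31,300.0000/£826,931.14 + 0.033 = 0.037851 + 0.033 = 0.070851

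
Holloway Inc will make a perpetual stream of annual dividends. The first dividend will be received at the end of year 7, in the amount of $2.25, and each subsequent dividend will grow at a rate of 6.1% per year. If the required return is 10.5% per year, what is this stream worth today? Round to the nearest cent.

Value at end of year 6: C₁ / (r − g) = $2.25 / (0.105 − 0.061) = $51.1364
Discount to today: PV = $51.1364 / (1 + 0.105)^6 = $51.1364 / 1.820429 = $28.09

$28.09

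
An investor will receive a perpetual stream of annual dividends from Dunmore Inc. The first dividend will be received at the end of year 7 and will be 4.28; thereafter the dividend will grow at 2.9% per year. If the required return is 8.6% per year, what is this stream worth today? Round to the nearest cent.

45.77

Value at end of year 6: C₁ / (r − g) = 4.28 / (0.086 − 0.029) = 75.0877
Discount to today: PV = 75.0877 / (1 + 0.086)^6 = 75.0877 / 1.640510 = 45.77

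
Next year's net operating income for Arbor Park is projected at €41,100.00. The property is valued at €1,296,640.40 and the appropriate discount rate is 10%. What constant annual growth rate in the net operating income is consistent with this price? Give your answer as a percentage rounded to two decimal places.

P = D₁/(r−g) ⇒ g = r − D₁/P = 0.1 − €41,100.00/€1,296,640.40 = 0.068303

6.83%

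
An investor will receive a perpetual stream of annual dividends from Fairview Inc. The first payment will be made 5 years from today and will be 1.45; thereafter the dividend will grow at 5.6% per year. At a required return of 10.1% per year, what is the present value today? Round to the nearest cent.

Value at end of year 4: C₁ / (r − g) = 1.45 / (0.101 − 0.056) = 32.2222
Discount to today: PV = 32.2222 / (1 + 0.101)^4 = 32.2222 / 1.469431 = 21.93

21.93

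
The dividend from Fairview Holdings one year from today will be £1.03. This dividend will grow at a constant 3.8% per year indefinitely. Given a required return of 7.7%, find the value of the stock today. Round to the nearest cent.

£26.41

Growing perpetuity: P = D₁ / (r − g) = £1.0300 / (0.077 − 0.038) = £26.41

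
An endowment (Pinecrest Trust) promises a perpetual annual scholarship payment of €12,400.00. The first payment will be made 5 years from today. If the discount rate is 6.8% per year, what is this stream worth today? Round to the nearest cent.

Value at end of year 4: C / r = €12,400.00 / 0.068 = €182,352.9412
Discount to today: PV = €182,352.9412 / (1 + 0.068)^4 = €182,352.9412 / 1.301023 = €140,161.19

€140161.19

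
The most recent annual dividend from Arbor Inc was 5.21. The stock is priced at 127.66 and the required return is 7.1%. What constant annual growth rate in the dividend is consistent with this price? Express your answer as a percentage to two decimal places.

P = D₀(1+g)/(r−g) ⇒ P(r−g) = D₀(1+g) ⇒ g(P+D₀) = P·r − D₀
g = (P·r − D₀)/(P + D₀) = (127.66×0.071 − 5.21) / (127.66 + 5.21) = 0.029005

2.90%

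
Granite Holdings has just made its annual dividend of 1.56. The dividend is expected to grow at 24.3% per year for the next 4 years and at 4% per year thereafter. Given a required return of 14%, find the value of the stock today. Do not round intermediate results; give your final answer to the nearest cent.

D_1 = 1.93908
D_2 = 2.41028
D_3 = 2.99597
D_4 = 3.72400
Terminal value at year 4: TV = D_4×(1+g_2)/(r−g_2) = 3.87296/0.1 = 38.72955
P_0 = D_1/(1+r)^1 + D_2/(1+r)^2 + D_3/(1+r)^3 + D_4/(1+r)^4 + TV/(1+r)^4
    = 1.70095 + 1.85463 + 2.02220 + 2.20490 + 22.93100 = 30.71368

30.71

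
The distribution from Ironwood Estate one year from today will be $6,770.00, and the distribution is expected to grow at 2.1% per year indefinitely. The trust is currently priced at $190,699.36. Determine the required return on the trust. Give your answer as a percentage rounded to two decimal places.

P = D₁/(r − g) ⇒ r = D₁/P + g = $6,770.0000/$190,699.36 + 0.021 = 0.035501 + 0.021 = 0.056501

5.65%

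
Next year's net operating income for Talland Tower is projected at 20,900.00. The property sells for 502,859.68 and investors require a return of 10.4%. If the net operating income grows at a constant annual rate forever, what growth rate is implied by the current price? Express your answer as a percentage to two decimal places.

6.24%

P = D₁/(r−g) ⇒ g = r − D₁/P = 0.104 − 20,900.00/502,859.68 = 0.062438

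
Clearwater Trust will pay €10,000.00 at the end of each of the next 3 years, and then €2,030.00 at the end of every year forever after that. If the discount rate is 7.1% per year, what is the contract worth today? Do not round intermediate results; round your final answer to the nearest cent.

€49469.19

PV of 3-year annuity: €10,000.00 × [1 − (1+0.071)^−3] / 0.071 = 26195.28697
Perpetuity value at year 3: €2,030.00 / 0.071 = 28591.54930
PV of perpetuity: 28591.54930 / (1+0.071)^3 = 23273.90604
Total PV = 26195.28697 + 23273.90604 = 49469.19301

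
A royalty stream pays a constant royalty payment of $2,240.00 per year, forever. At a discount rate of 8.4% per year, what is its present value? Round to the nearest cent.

$26666.67

Level perpetuity: PV = C / r = $2,240.00 / 0.084 = $26,666.67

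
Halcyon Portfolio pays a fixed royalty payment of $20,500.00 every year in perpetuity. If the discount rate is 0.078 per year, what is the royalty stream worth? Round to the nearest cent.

$262820.51

Level perpetuity: PV = C / r = $20,500.00 / 0.078 = $262,820.51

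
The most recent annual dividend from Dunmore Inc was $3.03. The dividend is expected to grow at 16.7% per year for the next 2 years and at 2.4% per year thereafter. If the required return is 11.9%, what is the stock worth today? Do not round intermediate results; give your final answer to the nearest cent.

$41.98

D_1 = 3.53601
D_2 = 4.12652
Terminal value at year 2: TV = D_2×(1+g_2)/(r−g_2) = 4.22556/0.095 = 44.47958
P_0 = D_1/(1+r)^1 + D_2/(1+r)^2 + TV/(1+r)^2
    = 3.15997 + 3.29552 + 35.52225 = 41.97775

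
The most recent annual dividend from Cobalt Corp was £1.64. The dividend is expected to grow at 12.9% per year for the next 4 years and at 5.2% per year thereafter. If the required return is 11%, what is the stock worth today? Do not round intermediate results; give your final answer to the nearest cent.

D_1 = 1.85156
D_2 = 2.09041
D_3 = 2.36007
D_4 = 2.66452
Terminal value at year 4: TV = D_4×(1+g_2)/(r−g_2) = 2.80308/0.058 = 48.32895
P_0 = D_1/(1+r)^1 + D_2/(1+r)^2 + D_3/(1+r)^3 + D_4/(1+r)^4 + TV/(1+r)^4
    = 1.66807 + 1.69662 + 1.72567 + 1.75520 + 31.83578 = 38.68134

£38.68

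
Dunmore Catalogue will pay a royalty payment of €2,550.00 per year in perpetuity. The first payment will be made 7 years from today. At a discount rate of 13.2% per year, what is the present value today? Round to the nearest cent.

Value at end of year 6: C / r = €2,550.00 / 0.132 = €19,318.1818
Discount to today: PV = €19,318.1818 / (1 + 0.132)^6 = €19,318.1818 / 2.104159 = €9,180.95

€9180.95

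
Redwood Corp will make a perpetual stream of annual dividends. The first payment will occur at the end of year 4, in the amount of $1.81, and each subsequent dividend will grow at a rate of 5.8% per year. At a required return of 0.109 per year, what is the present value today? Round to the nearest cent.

$26.02

Value at end of year 3: C₁ / (r − g) = $1.81 / (0.109 − 0.058) = $35.4902
Discount to today: PV = $35.4902 / (1 + 0.109)^3 = $35.4902 / 1.363938 = $26.02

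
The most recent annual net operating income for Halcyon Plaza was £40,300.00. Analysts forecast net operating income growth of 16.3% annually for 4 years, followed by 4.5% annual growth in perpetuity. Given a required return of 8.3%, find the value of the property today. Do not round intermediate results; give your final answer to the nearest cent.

D_1 = 46868.90000
D_2 = 54508.53070
D_3 = 63393.42120
D_4 = 73726.54886
Terminal value at year 4: TV = D_4×(1+g_2)/(r−g_2) = 77044.24356/0.038 = 2027480.09366
P_0 = D_1/(1+r)^1 + D_2/(1+r)^2 + D_3/(1+r)^3 + D_4/(1+r)^4 + TV/(1+r)^4
    = 43276.91597 + 46473.73341 + 49906.69617 + 53593.24806 + 1473814.32152 = 1667064.91512

£1667064.92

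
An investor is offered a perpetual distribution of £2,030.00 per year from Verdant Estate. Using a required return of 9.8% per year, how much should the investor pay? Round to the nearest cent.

£20714.29

Level perpetuity: PV = C / r = £2,030.00 / 0.098 = £20,714.29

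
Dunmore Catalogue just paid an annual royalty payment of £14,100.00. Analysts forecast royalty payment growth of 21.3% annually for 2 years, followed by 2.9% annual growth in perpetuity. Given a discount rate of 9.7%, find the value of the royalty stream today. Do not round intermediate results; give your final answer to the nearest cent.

£293706.46

D_1 = 17103.30000
D_2 = 20746.30290
Terminal value at year 2: TV = D_2×(1+g_2)/(r−g_2) = 21347.94568/0.068 = 313940.37771
P_0 = D_1/(1+r)^1 + D_2/(1+r)^2 + TV/(1+r)^2
    = 15590.97539 + 17239.61089 + 260875.87654 = 293706.46281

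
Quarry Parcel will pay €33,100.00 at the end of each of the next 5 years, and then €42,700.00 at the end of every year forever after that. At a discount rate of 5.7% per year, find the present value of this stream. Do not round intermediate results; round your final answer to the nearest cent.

€708351.94

PV of 5-year annuity: €33,100.00 × [1 − (1+0.057)^−5] / 0.057 = 140574.56185
Perpetuity value at year 5: €42,700.00 / 0.057 = 749122.80702
PV of perpetuity: 749122.80702 / (1+0.057)^5 = 567777.37527
Total PV = 140574.56185 + 567777.37527 = 708351.93712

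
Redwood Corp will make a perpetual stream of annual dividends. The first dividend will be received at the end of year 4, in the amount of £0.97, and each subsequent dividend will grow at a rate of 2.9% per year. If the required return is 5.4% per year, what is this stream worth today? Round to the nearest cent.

Value at end of year 3: C₁ / (r − g) = £0.97 / (0.054 − 0.029) = £38.8000
Discount to today: PV = £38.8000 / (1 + 0.054)^3 = £38.8000 / 1.170905 = £33.14

£33.14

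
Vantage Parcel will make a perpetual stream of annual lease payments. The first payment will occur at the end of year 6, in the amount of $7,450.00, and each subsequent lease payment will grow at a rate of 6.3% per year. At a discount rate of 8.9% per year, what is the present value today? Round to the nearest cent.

Value at end of year 5: C₁ / (r − g) = $7,450.00 / (0.089 − 0.063) = $286,538.4615
Discount to today: PV = $286,538.4615 / (1 + 0.089)^5 = $286,538.4615 / 1.531579 = $187,086.96

$187086.96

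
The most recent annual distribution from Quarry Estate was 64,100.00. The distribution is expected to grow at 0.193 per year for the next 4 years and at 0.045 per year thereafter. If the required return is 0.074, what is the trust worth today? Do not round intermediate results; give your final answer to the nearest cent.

3852322.14

D_1 = 76471.30000
D_2 = 91230.26090
D_3 = 108837.70125
D_4 = 129843.37760
Terminal value at year 4: TV = D_4×(1+g_2)/(r−g_2) = 135686.32959/0.029 = 4678838.95129
P_0 = D_1/(1+r)^1 + D_2/(1+r)^2 + D_3/(1+r)^3 + D_4/(1+r)^4 + TV/(1+r)^4
    = 71202.32775 + 79091.59870 + 87855.00675 + 97589.40694 + 3516583.80168 = 3852322.14181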